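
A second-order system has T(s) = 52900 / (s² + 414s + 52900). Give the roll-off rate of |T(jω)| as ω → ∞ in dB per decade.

-40 dB/decade

With 0 zeros and 2 poles, the high-frequency asymptotic slope is 20 × (0 − 2) = -40 dB/decade.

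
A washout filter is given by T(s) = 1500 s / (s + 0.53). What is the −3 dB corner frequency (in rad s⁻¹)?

For a single-pole high-pass, the −3 dB point is at the pole: ω = 0.53 rad s⁻¹.

0.53 rad s⁻¹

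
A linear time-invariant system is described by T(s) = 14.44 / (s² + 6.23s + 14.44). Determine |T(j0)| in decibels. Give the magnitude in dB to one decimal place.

T(0) = 14.44 / 14.44 = 1
20 log₁₀(1) = 0.00 dB

0.0 dB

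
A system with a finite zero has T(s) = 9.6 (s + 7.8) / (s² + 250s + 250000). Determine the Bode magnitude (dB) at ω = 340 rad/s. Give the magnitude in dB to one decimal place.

|j340 + 7.8| = √(340² + 7.8²) = 340.1
|(j340)² + 250(j340) + 250000| = |1.344e+05 + j85000| = 1.59e+05
|T(j340)| = 9.6 × 340.1 / 1.59e+05 = 0.020531
20 log₁₀(0.020531) = -33.75 dB

-33.8 dB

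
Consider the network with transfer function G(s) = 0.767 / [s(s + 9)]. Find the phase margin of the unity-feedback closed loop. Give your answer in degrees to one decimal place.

89.5°

Gain crossover: |G(jω)| = 1 at ω ≈ 0.0852 rad/sec.
∠G(j0.0852) = −90° − arctan(0.0852/9) ≈ -90.54°
PM = 180° + (-90.54°) = 89.46°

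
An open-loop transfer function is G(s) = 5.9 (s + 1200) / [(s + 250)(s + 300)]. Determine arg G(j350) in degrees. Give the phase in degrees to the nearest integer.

-88°

∠(j350 + 1200) = arctan(350/1200) = 16.26°
∠(j350 + 250) = arctan(350/250) = 54.46°
∠(j350 + 300) = arctan(350/300) = 49.40°
∠G(j350) = 16.26° − (54.46° + 49.40°) = -87.60°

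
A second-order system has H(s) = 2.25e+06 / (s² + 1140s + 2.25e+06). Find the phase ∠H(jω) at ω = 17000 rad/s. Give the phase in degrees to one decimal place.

∠[(j17000)² + 1140(j17000) + 2.25e+06] = ∠[-2.8675e+08 + j1.938e+07] = 176.13°
∠H(j17000) = −176.13° = -176.13°

-176.1°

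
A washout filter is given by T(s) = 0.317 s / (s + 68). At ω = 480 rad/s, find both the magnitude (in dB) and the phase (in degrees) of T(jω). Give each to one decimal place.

|T| = -10.1 dB, ∠T = 8.1°

|j480| = 480
|j480 + 68| = √(480² + 68²) = 484.8
|T(j480)| = 0.317 × 480 / 484.8 = 0.31387
20 log₁₀(0.31387) = -10.07 dB
∠(j480) = 90.00°
∠(j480 + 68) = arctan(480/68) = 81.94°
∠T(j480) = 90.00° − 81.94° = 8.06°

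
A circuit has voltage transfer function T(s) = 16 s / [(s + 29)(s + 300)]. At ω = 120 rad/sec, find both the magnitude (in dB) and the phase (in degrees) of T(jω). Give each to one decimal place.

|j120| = 120
|j120 + 29| = √(120² + 29²) = 123.5
|j120 + 300| = √(120² + 300²) = 323.1
|T(j120)| = 16 × 120 / (123.5 × 323.1) = 0.048133
20 log₁₀(0.048133) = -26.35 dB
∠(j120) = 90.00°
∠(j120 + 29) = arctan(120/29) = 76.41°
∠(j120 + 300) = arctan(120/300) = 21.80°
∠T(j120) = 90.00° − (76.41° + 21.80°) = -8.22°

|T| = -26.4 dB, ∠T = -8.2°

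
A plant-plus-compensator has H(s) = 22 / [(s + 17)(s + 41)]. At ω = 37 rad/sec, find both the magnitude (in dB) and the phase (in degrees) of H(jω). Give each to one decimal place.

|j37 + 17| = √(37² + 17²) = 40.72
|j37 + 41| = √(37² + 41²) = 55.23
|H(j37)| = 22 / (40.72 × 55.23) = 0.0097832
20 log₁₀(0.0097832) = -40.19 dB
∠(j37 + 17) = arctan(37/17) = 65.32°
∠(j37 + 41) = arctan(37/41) = 42.06°
∠H(j37) = − (65.32° + 42.06°) = -107.39°

|H| = -40.2 dB, ∠H = -107.4°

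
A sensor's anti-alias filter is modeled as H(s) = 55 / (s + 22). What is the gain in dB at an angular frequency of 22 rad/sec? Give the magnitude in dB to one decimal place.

|j22 + 22| = √(22² + 22²) = 31.11
|H(j22)| = 55 / 31.11 = 1.7678
20 log₁₀(1.7678) = 4.95 dB

4.9 dB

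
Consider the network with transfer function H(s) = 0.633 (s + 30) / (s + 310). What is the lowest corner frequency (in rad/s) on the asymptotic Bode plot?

30 rad/s

Break frequencies occur at each pole and zero magnitude: 30 rad/s, 310 rad/s.
The lowest is 30 rad/s.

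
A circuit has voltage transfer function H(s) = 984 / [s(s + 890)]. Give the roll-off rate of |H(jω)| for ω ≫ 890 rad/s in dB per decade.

-40 dB/decade

With 0 zeros and 2 poles, the high-frequency asymptotic slope is 20 × (0 − 2) = -40 dB/decade.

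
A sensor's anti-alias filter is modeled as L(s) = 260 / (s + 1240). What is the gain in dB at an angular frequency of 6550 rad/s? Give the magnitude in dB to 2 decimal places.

|j6550 + 1240| = √(6550² + 1240²) = 6666
|L(j6550)| = 260 / 6666 = 0.039002
20 log₁₀(0.039002) = -28.178 dB

-28.18 dB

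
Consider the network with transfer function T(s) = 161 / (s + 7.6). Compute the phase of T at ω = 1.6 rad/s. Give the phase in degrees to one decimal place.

-11.9 deg

∠(j1.6 + 7.6) = arctan(1.6/7.6) = 11.89°
∠T(j1.6) = −11.89° = -11.89°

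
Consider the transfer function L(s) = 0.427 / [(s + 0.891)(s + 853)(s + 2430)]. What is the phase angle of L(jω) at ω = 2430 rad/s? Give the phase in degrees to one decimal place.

-205.6°

∠(j2430 + 0.891) = arctan(2430/0.891) = 89.98°
∠(j2430 + 853) = arctan(2430/853) = 70.66°
∠(j2430 + 2430) = arctan(2430/2430) = 45.00°
∠L(j2430) = − (89.98° + 70.66° + 45.00°) = -205.64°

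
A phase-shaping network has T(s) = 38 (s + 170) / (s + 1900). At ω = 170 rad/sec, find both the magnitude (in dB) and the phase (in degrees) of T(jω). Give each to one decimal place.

|j170 + 170| = √(170² + 170²) = 240.4
|j170 + 1900| = √(170² + 1900²) = 1908
|T(j170)| = 38 × 240.4 / 1908 = 4.7892
20 log₁₀(4.7892) = 13.61 dB
∠(j170 + 170) = arctan(170/170) = 45.00°
∠(j170 + 1900) = arctan(170/1900) = 5.11°
∠T(j170) = 45.00° − 5.11° = 39.89°

|T| = 13.6 dB, ∠T = 39.9 deg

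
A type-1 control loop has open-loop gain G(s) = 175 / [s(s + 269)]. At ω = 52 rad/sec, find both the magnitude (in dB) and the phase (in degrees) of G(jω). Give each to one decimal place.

|G| = -38.2 dB, ∠G = -100.9 deg

|j52 + 269| = √(52² + 269²) = 274
|j52| = 52
|G(j52)| = 175 / (274 × 52) = 0.012283
20 log₁₀(0.012283) = -38.21 dB
∠(j52 + 269) = arctan(52/269) = 10.94°
∠(j52) = 90.00°
∠G(j52) = − (10.94° + 90.00°) = -100.94°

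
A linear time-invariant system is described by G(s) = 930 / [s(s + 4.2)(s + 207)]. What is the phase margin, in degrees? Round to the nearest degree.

76°

Gain crossover: |G(jω)| = 1 at ω ≈ 1.04 rad/sec.
∠G(j1.04) = −90° − arctan(1.04/4.2) − arctan(1.04/207) ≈ -104.17°
PM = 180° + (-104.17°) = 75.83°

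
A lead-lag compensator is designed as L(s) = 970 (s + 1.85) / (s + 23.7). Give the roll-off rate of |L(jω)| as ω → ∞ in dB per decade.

With 1 zero and 1 pole, the high-frequency asymptotic slope is 20 × (1 − 1) = 0 dB/decade.

0 dB/decade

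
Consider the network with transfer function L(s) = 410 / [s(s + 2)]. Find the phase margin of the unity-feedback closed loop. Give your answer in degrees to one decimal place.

Gain crossover: |L(jω)| = 1 at ω ≈ 20.2 rad/s.
∠L(j20.2) = −90° − arctan(20.2/2) ≈ -174.35°
PM = 180° + (-174.35°) = 5.65°

5.7°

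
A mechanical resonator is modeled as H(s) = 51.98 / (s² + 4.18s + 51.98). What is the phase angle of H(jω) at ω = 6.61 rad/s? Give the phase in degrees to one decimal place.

∠[(j6.61)² + 4.18(j6.61) + 51.98] = ∠[8.2879 + j27.63] = 73.30°
∠H(j6.61) = −73.30° = -73.30°

-73.3°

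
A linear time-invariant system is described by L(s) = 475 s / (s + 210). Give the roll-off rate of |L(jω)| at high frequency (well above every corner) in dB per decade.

0 dB/decade

With 1 zero and 1 pole, the high-frequency asymptotic slope is 20 × (1 − 1) = 0 dB/decade.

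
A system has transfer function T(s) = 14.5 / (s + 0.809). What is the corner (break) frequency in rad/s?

The single real pole at s = −0.809 gives a corner at ω = 0.809 rad/s.

0.809 rad/s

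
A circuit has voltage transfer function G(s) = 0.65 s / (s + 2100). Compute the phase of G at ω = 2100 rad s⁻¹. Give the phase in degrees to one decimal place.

∠(j2100) = 90.00°
∠(j2100 + 2100) = arctan(2100/2100) = 45.00°
∠G(j2100) = 90.00° − 45.00° = 45.00°

45.0°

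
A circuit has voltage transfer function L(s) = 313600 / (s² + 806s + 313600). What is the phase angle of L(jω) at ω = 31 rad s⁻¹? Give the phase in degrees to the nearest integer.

-5°

∠[(j31)² + 806(j31) + 313600] = ∠[3.1264e+05 + j24986] = 4.57°
∠L(j31) = −4.57° = -4.57°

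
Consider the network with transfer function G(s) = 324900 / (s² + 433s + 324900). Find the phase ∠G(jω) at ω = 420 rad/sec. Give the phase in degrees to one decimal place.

∠[(j420)² + 433(j420) + 324900] = ∠[1.485e+05 + j1.8186e+05] = 50.77°
∠G(j420) = −50.77° = -50.77°

-50.8°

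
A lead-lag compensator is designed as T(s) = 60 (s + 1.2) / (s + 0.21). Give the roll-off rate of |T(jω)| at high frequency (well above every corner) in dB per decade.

0 dB/decade

With 1 zero and 1 pole, the high-frequency asymptotic slope is 20 × (1 − 1) = 0 dB/decade.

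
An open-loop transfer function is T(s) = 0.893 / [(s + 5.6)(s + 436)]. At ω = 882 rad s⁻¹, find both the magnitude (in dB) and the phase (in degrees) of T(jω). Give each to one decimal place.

|j882 + 5.6| = √(882² + 5.6²) = 882
|j882 + 436| = √(882² + 436²) = 983.9
|T(j882)| = 0.893 / (882 × 983.9) = 1.029e-06
20 log₁₀(1.029e-06) = -119.75 dB
∠(j882 + 5.6) = arctan(882/5.6) = 89.64°
∠(j882 + 436) = arctan(882/436) = 63.70°
∠T(j882) = − (89.64° + 63.70°) = -153.33°

|T| = -119.8 dB, ∠T = -153.3°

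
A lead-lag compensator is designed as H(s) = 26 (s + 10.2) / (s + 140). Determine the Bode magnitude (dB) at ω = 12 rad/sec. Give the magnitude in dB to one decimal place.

|j12 + 10.2| = √(12² + 10.2²) = 15.75
|j12 + 140| = √(12² + 140²) = 140.5
|H(j12)| = 26 × 15.75 / 140.5 = 2.9142
20 log₁₀(2.9142) = 9.29 dB

9.3 dB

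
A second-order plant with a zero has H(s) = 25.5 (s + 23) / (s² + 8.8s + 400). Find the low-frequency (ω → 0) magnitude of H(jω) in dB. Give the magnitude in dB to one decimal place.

H(0) = 25.5 × 23 / 400 = 1.4663
20 log₁₀(1.4663) = 3.32 dB

3.3 dB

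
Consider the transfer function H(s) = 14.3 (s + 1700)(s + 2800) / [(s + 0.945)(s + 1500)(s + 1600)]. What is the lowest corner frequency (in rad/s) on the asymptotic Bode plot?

Break frequencies occur at each pole and zero magnitude: 0.945 rad/s, 1500 rad/s, 1600 rad/s, 1700 rad/s, 2800 rad/s.
The lowest is 0.945 rad/s.

0.945 rad/s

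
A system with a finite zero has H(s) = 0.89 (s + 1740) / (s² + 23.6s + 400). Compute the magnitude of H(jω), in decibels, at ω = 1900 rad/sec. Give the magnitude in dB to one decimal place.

|j1900 + 1740| = √(1900² + 1740²) = 2576
|(j1900)² + 23.6(j1900) + 400| = |-3.6096e+06 + j44840| = 3.61e+06
|H(j1900)| = 0.89 × 2576 / 3.61e+06 = 0.00063519
20 log₁₀(0.00063519) = -63.94 dB

-63.9 dB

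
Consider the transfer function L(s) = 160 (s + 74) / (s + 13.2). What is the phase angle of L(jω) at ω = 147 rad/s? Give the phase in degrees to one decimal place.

∠(j147 + 74) = arctan(147/74) = 63.28°
∠(j147 + 13.2) = arctan(147/13.2) = 84.87°
∠L(j147) = 63.28° − 84.87° = -21.59°

-21.6°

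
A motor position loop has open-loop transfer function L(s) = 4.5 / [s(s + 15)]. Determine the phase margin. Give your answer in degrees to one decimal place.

Gain crossover: |L(jω)| = 1 at ω ≈ 0.3 rad s⁻¹.
∠L(j0.3) = −90° − arctan(0.3/15) ≈ -91.15°
PM = 180° + (-91.15°) = 88.85°

88.9°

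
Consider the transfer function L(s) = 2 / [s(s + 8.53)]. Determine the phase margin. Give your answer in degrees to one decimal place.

88.4 deg

Gain crossover: |L(jω)| = 1 at ω ≈ 0.234 rad/s.
∠L(j0.234) = −90° − arctan(0.234/8.53) ≈ -91.57°
PM = 180° + (-91.57°) = 88.43°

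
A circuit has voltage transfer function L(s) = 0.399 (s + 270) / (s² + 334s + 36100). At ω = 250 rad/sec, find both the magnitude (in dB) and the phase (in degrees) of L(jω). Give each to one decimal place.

|L| = -55.5 dB, ∠L = -64.7°

|j250 + 270| = √(250² + 270²) = 368
|(j250)² + 334(j250) + 36100| = |-26400 + j83500| = 8.757e+04
|L(j250)| = 0.399 × 368 / 8.757e+04 = 0.0016765
20 log₁₀(0.0016765) = -55.51 dB
∠(j250 + 270) = arctan(250/270) = 42.80°
∠[(j250)² + 334(j250) + 36100] = ∠[-26400 + j83500] = 107.55°
∠L(j250) = 42.80° − 107.55° = -64.75°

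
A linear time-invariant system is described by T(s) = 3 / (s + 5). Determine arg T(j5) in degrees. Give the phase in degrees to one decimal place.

-45.0°

∠(j5 + 5) = arctan(5/5) = 45.00°
∠T(j5) = −45.00° = -45.00°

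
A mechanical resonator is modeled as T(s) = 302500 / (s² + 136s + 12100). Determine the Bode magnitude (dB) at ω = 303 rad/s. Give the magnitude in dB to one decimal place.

10.6 dB

|(j303)² + 136(j303) + 12100| = |-79709 + j41208| = 8.973e+04
|T(j303)| = 302500 / 8.973e+04 = 3.3712
20 log₁₀(3.3712) = 10.56 dB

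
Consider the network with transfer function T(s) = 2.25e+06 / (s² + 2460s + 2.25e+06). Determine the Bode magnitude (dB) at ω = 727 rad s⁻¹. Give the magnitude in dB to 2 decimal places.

-0.85 dB

|(j727)² + 2460(j727) + 2.25e+06| = |1.7215e+06 + j1.7884e+06| = 2.482e+06
|T(j727)| = 2.25e+06 / 2.482e+06 = 0.90641
20 log₁₀(0.90641) = -0.854 dB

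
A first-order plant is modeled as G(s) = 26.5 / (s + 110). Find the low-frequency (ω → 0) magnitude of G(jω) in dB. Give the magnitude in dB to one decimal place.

G(0) = 26.5 / 110 = 0.24091
20 log₁₀(0.24091) = -12.36 dB

-12.4 dB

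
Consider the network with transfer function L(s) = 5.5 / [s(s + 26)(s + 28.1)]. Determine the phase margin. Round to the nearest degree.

90°

Gain crossover: |L(jω)| = 1 at ω ≈ 0.00753 rad/sec.
∠L(j0.00753) = −90° − arctan(0.00753/26) − arctan(0.00753/28.1) ≈ -90.03°
PM = 180° + (-90.03°) = 89.97°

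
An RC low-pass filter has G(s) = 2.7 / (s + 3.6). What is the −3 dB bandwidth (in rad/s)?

For a single-pole low-pass, the −3 dB point is at the pole: ω = 3.6 rad/s.

3.6 rad/s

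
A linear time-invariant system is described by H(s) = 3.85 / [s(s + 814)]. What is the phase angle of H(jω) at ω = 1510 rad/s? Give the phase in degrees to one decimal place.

-151.7°

∠(j1510 + 814) = arctan(1510/814) = 61.67°
∠(j1510) = 90.00°
∠H(j1510) = − (61.67° + 90.00°) = -151.67°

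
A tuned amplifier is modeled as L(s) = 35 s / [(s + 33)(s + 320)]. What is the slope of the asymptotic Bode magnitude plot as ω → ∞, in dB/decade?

-20 dB/decade

With 1 zero and 2 poles, the high-frequency asymptotic slope is 20 × (1 − 2) = -20 dB/decade.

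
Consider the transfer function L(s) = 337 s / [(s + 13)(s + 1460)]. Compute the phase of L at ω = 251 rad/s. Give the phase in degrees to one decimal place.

∠(j251) = 90.00°
∠(j251 + 13) = arctan(251/13) = 87.04°
∠(j251 + 1460) = arctan(251/1460) = 9.75°
∠L(j251) = 90.00° − (87.04° + 9.75°) = -6.79°

-6.8°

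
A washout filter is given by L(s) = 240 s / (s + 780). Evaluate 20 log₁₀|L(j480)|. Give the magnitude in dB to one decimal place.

42.0 dB

|j480| = 480
|j480 + 780| = √(480² + 780²) = 915.9
|L(j480)| = 240 × 480 / 915.9 = 125.78
20 log₁₀(125.78) = 41.99 dB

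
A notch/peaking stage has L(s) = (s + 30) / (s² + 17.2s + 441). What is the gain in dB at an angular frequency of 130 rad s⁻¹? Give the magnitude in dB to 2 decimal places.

|j130 + 30| = √(130² + 30²) = 133.4
|(j130)² + 17.2(j130) + 441| = |-16459 + j2236| = 1.661e+04
|L(j130)| = 1 × 133.4 / 1.661e+04 = 0.0080322
20 log₁₀(0.0080322) = -41.903 dB

-41.90 dB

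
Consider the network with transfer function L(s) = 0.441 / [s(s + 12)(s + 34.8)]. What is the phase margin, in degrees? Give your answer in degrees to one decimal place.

90.0°

Gain crossover: |L(jω)| = 1 at ω ≈ 0.00106 rad/s.
∠L(j0.00106) = −90° − arctan(0.00106/12) − arctan(0.00106/34.8) ≈ -90.01°
PM = 180° + (-90.01°) = 89.99°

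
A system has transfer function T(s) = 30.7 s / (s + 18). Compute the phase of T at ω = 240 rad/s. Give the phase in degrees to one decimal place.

∠(j240) = 90.00°
∠(j240 + 18) = arctan(240/18) = 85.71°
∠T(j240) = 90.00° − 85.71° = 4.29°

4.3°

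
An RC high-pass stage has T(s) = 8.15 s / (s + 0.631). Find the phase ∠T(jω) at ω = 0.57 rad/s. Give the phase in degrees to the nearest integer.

∠(j0.57) = 90.00°
∠(j0.57 + 0.631) = arctan(0.57/0.631) = 42.09°
∠T(j0.57) = 90.00° − 42.09° = 47.91°

48°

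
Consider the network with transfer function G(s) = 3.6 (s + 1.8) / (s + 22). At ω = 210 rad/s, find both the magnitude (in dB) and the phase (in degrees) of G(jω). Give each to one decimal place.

|j210 + 1.8| = √(210² + 1.8²) = 210
|j210 + 22| = √(210² + 22²) = 211.1
|G(j210)| = 3.6 × 210 / 211.1 = 3.5805
20 log₁₀(3.5805) = 11.08 dB
∠(j210 + 1.8) = arctan(210/1.8) = 89.51°
∠(j210 + 22) = arctan(210/22) = 84.02°
∠G(j210) = 89.51° − 84.02° = 5.49°

|G| = 11.1 dB, ∠G = 5.5°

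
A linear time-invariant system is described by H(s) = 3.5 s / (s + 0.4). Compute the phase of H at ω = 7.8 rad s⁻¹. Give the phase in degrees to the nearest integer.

∠(j7.8) = 90.00°
∠(j7.8 + 0.4) = arctan(7.8/0.4) = 87.06°
∠H(j7.8) = 90.00° − 87.06° = 2.94°

3°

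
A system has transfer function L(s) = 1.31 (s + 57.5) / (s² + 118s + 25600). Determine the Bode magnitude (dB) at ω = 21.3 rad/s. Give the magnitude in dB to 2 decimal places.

|j21.3 + 57.5| = √(21.3² + 57.5²) = 61.32
|(j21.3)² + 118(j21.3) + 25600| = |25146 + j2513.4| = 2.527e+04
|L(j21.3)| = 1.31 × 61.32 / 2.527e+04 = 0.0031785
20 log₁₀(0.0031785) = -49.955 dB

-49.96 dB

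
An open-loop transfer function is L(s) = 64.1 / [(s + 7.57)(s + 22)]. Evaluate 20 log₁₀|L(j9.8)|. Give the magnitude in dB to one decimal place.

-13.4 dB

|j9.8 + 7.57| = √(9.8² + 7.57²) = 12.38
|j9.8 + 22| = √(9.8² + 22²) = 24.08
|L(j9.8)| = 64.1 / (12.38 × 24.08) = 0.21493
20 log₁₀(0.21493) = -13.35 dB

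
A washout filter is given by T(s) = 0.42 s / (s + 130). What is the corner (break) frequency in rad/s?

The single real pole at s = −130 gives a corner at ω = 130 rad/s.

130 rad/s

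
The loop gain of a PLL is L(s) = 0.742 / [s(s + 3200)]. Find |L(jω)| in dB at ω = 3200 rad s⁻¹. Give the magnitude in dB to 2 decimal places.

|j3200 + 3200| = √(3200² + 3200²) = 4525
|j3200| = 3200
|L(j3200)| = 0.742 / (4525 × 3200) = 5.1238e-08
20 log₁₀(5.1238e-08) = -145.808 dB

-145.81 dB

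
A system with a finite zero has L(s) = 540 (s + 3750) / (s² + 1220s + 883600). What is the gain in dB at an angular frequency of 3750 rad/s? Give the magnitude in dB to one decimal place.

|j3750 + 3750| = √(3750² + 3750²) = 5303
|(j3750)² + 1220(j3750) + 883600| = |-1.3179e+07 + j4.575e+06| = 1.395e+07
|L(j3750)| = 540 × 5303 / 1.395e+07 = 0.20528
20 log₁₀(0.20528) = -13.75 dB

-13.8 dB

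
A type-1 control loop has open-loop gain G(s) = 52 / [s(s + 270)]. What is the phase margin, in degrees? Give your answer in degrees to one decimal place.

Gain crossover: |G(jω)| = 1 at ω ≈ 0.193 rad s⁻¹.
∠G(j0.193) = −90° − arctan(0.193/270) ≈ -90.04°
PM = 180° + (-90.04°) = 89.96°

90.0 deg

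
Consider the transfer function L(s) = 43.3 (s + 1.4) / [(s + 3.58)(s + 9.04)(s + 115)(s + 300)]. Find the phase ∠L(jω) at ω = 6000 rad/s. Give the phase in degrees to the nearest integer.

∠(j6000 + 1.4) = arctan(6000/1.4) = 89.99°
∠(j6000 + 3.58) = arctan(6000/3.58) = 89.97°
∠(j6000 + 9.04) = arctan(6000/9.04) = 89.91°
∠(j6000 + 115) = arctan(6000/115) = 88.90°
∠(j6000 + 300) = arctan(6000/300) = 87.14°
∠L(j6000) = 89.99° − (89.97° + 89.91° + 88.90° + 87.14°) = -265.93°

-266°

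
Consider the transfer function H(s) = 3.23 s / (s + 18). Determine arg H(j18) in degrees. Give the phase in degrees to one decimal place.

45.0°

∠(j18) = 90.00°
∠(j18 + 18) = arctan(18/18) = 45.00°
∠H(j18) = 90.00° − 45.00° = 45.00°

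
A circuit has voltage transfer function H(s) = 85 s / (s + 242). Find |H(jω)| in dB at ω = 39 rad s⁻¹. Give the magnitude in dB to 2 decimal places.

22.62 dB

|j39| = 39
|j39 + 242| = √(39² + 242²) = 245.1
|H(j39)| = 85 × 39 / 245.1 = 13.524
20 log₁₀(13.524) = 22.622 dB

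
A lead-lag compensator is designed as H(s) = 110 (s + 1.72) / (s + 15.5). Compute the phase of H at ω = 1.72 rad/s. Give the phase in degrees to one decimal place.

∠(j1.72 + 1.72) = arctan(1.72/1.72) = 45.00°
∠(j1.72 + 15.5) = arctan(1.72/15.5) = 6.33°
∠H(j1.72) = 45.00° − 6.33° = 38.67°

38.7 deg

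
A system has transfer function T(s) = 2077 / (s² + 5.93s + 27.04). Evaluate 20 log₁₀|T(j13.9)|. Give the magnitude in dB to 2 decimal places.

20.98 dB

|(j13.9)² + 5.93(j13.9) + 27.04| = |-166.17 + j82.427| = 185.5
|T(j13.9)| = 2077 / 185.5 = 11.197
20 log₁₀(11.197) = 20.982 dB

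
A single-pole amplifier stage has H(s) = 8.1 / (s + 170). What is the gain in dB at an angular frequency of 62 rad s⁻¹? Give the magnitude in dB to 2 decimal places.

|j62 + 170| = √(62² + 170²) = 181
|H(j62)| = 8.1 / 181 = 0.044763
20 log₁₀(0.044763) = -26.982 dB

-26.98 dB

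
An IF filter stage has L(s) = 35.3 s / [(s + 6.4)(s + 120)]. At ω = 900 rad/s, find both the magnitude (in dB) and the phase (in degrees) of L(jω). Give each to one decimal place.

|j900| = 900
|j900 + 6.4| = √(900² + 6.4²) = 900
|j900 + 120| = √(900² + 120²) = 908
|L(j900)| = 35.3 × 900 / (900 × 908) = 0.038877
20 log₁₀(0.038877) = -28.21 dB
∠(j900) = 90.00°
∠(j900 + 6.4) = arctan(900/6.4) = 89.59°
∠(j900 + 120) = arctan(900/120) = 82.41°
∠L(j900) = 90.00° − (89.59° + 82.41°) = -82.00°

|L| = -28.2 dB, ∠L = -82.0°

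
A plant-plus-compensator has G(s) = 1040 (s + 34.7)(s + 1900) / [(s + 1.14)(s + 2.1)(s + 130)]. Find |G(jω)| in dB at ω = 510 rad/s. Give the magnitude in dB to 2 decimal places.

17.66 dB

|j510 + 34.7| = √(510² + 34.7²) = 511.2
|j510 + 1900| = √(510² + 1900²) = 1967
|j510 + 1.14| = √(510² + 1.14²) = 510
|j510 + 2.1| = √(510² + 2.1²) = 510
|j510 + 130| = √(510² + 130²) = 526.3
|G(j510)| = 1040 × 511.2 × 1967 / (510 × 510 × 526.3) = 7.6398
20 log₁₀(7.6398) = 17.662 dB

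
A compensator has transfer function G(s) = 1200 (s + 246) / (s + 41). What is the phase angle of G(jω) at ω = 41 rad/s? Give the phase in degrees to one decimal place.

-35.5°

∠(j41 + 246) = arctan(41/246) = 9.46°
∠(j41 + 41) = arctan(41/41) = 45.00°
∠G(j41) = 9.46° − 45.00° = -35.54°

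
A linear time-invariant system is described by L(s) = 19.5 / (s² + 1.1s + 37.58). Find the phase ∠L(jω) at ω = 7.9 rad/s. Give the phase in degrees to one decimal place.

∠[(j7.9)² + 1.1(j7.9) + 37.58] = ∠[-24.83 + j8.69] = 160.71°
∠L(j7.9) = −160.71° = -160.71°

-160.7°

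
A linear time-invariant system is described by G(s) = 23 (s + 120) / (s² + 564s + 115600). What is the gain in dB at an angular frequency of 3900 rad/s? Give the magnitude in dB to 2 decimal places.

-44.61 dB

|j3900 + 120| = √(3900² + 120²) = 3902
|(j3900)² + 564(j3900) + 115600| = |-1.5094e+07 + j2.1996e+06| = 1.525e+07
|G(j3900)| = 23 × 3902 / 1.525e+07 = 0.0058833
20 log₁₀(0.0058833) = -44.608 dB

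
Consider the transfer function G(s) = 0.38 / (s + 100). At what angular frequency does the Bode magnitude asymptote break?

100 rad s⁻¹

The single real pole at s = −100 gives a corner at ω = 100 rad s⁻¹.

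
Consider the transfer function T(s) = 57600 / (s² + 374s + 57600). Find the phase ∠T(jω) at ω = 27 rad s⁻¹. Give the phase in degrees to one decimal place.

-10.1°

∠[(j27)² + 374(j27) + 57600] = ∠[56871 + j10098] = 10.07°
∠T(j27) = −10.07° = -10.07°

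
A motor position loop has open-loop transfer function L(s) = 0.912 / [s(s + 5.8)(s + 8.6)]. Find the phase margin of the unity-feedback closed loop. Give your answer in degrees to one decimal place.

89.7°

Gain crossover: |L(jω)| = 1 at ω ≈ 0.0183 rad/s.
∠L(j0.0183) = −90° − arctan(0.0183/5.8) − arctan(0.0183/8.6) ≈ -90.30°
PM = 180° + (-90.30°) = 89.70°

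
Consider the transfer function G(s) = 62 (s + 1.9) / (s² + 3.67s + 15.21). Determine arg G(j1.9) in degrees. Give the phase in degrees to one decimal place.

∠(j1.9 + 1.9) = arctan(1.9/1.9) = 45.00°
∠[(j1.9)² + 3.67(j1.9) + 15.21] = ∠[11.6 + j6.973] = 31.01°
∠G(j1.9) = 45.00° − 31.01° = 13.99°

14.0 deg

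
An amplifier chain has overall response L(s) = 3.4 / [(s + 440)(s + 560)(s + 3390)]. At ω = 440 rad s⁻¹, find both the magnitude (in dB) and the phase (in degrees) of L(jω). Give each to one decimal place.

|L| = -173.0 dB, ∠L = -90.6°

|j440 + 440| = √(440² + 440²) = 622.3
|j440 + 560| = √(440² + 560²) = 712.2
|j440 + 3390| = √(440² + 3390²) = 3418
|L(j440)| = 3.4 / (622.3 × 712.2 × 3418) = 2.2444e-09
20 log₁₀(2.2444e-09) = -172.98 dB
∠(j440 + 440) = arctan(440/440) = 45.00°
∠(j440 + 560) = arctan(440/560) = 38.16°
∠(j440 + 3390) = arctan(440/3390) = 7.40°
∠L(j440) = − (45.00° + 38.16° + 7.40°) = -90.55°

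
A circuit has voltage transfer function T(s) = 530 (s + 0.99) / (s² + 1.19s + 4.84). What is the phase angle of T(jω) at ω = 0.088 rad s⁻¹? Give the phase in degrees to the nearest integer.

4°

∠(j0.088 + 0.99) = arctan(0.088/0.99) = 5.08°
∠[(j0.088)² + 1.19(j0.088) + 4.84] = ∠[4.8323 + j0.10472] = 1.24°
∠T(j0.088) = 5.08° − 1.24° = 3.84°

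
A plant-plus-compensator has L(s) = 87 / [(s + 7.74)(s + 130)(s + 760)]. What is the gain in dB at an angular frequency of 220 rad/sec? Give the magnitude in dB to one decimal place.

-114.2 dB

|j220 + 7.74| = √(220² + 7.74²) = 220.1
|j220 + 130| = √(220² + 130²) = 255.5
|j220 + 760| = √(220² + 760²) = 791.2
|L(j220)| = 87 / (220.1 × 255.5 × 791.2) = 1.9547e-06
20 log₁₀(1.9547e-06) = -114.18 dB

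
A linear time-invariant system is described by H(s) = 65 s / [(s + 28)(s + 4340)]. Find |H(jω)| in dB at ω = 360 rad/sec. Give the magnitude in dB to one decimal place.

-36.5 dB

|j360| = 360
|j360 + 28| = √(360² + 28²) = 361.1
|j360 + 4340| = √(360² + 4340²) = 4355
|H(j360)| = 65 × 360 / (361.1 × 4355) = 0.014881
20 log₁₀(0.014881) = -36.55 dB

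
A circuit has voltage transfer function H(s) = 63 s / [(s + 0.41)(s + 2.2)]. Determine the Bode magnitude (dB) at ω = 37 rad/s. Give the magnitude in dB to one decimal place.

|j37| = 37
|j37 + 0.41| = √(37² + 0.41²) = 37
|j37 + 2.2| = √(37² + 2.2²) = 37.07
|H(j37)| = 63 × 37 / (37 × 37.07) = 1.6996
20 log₁₀(1.6996) = 4.61 dB

4.6 dB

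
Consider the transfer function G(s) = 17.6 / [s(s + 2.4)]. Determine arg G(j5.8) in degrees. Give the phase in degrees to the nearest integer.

-158 deg

∠(j5.8 + 2.4) = arctan(5.8/2.4) = 67.52°
∠(j5.8) = 90.00°
∠G(j5.8) = − (67.52° + 90.00°) = -157.52°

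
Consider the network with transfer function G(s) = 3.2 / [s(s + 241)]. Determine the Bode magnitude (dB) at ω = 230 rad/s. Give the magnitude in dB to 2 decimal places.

-87.58 dB

|j230 + 241| = √(230² + 241²) = 333.1
|j230| = 230
|G(j230)| = 3.2 / (333.1 × 230) = 4.1764e-05
20 log₁₀(4.1764e-05) = -87.584 dB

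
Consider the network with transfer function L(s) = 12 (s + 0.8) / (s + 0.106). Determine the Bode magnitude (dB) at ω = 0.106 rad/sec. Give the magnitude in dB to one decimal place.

36.2 dB

|j0.106 + 0.8| = √(0.106² + 0.8²) = 0.807
|j0.106 + 0.106| = √(0.106² + 0.106²) = 0.1499
|L(j0.106)| = 12 × 0.807 / 0.1499 = 64.6
20 log₁₀(64.6) = 36.20 dB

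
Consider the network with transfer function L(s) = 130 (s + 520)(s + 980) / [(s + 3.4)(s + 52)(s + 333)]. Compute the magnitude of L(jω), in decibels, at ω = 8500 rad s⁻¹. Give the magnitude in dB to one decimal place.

|j8500 + 520| = √(8500² + 520²) = 8516
|j8500 + 980| = √(8500² + 980²) = 8556
|j8500 + 3.4| = √(8500² + 3.4²) = 8500
|j8500 + 52| = √(8500² + 52²) = 8500
|j8500 + 333| = √(8500² + 333²) = 8507
|L(j8500)| = 130 × 8516 × 8556 / (8500 × 8500 × 8507) = 0.015412
20 log₁₀(0.015412) = -36.24 dB

-36.2 dB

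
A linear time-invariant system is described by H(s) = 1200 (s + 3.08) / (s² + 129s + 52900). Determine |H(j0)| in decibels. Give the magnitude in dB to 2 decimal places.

H(0) = 1200 × 3.08 / 52900 = 0.069868
20 log₁₀(0.069868) = -23.114 dB

-23.11 dB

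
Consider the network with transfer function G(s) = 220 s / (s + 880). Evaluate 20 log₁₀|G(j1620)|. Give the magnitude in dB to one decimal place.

45.7 dB

|j1620| = 1620
|j1620 + 880| = √(1620² + 880²) = 1844
|G(j1620)| = 220 × 1620 / 1844 = 193.32
20 log₁₀(193.32) = 45.73 dB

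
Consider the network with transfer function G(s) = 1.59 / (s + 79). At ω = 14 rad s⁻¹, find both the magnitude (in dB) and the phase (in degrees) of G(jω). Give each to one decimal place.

|j14 + 79| = √(14² + 79²) = 80.23
|G(j14)| = 1.59 / 80.23 = 0.019818
20 log₁₀(0.019818) = -34.06 dB
∠(j14 + 79) = arctan(14/79) = 10.05°
∠G(j14) = −10.05° = -10.05°

|G| = -34.1 dB, ∠G = -10.0 deg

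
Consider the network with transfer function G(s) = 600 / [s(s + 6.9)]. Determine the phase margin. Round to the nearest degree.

Gain crossover: |G(jω)| = 1 at ω ≈ 24 rad/s.
∠G(j24) = −90° − arctan(24/6.9) ≈ -163.97°
PM = 180° + (-163.97°) = 16.03°

16°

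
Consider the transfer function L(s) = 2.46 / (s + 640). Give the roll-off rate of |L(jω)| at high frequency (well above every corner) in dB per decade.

With 0 zeros and 1 pole, the high-frequency asymptotic slope is 20 × (0 − 1) = -20 dB/decade.

-20 dB/decade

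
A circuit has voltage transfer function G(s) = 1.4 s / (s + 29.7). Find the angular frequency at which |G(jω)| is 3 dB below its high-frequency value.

29.7 rad s⁻¹

For a single-pole high-pass, the −3 dB point is at the pole: ω = 29.7 rad s⁻¹.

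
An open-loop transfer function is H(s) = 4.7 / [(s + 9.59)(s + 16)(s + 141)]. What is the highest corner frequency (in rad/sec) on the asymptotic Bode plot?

141 rad/sec

Break frequencies occur at each pole and zero magnitude: 9.59 rad/sec, 16 rad/sec, 141 rad/sec.
The highest is 141 rad/sec.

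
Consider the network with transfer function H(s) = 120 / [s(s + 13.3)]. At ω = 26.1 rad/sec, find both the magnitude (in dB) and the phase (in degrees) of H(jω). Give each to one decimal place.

|H| = -16.1 dB, ∠H = -153.0°

|j26.1 + 13.3| = √(26.1² + 13.3²) = 29.29
|j26.1| = 26.1
|H(j26.1)| = 120 / (29.29 × 26.1) = 0.15695
20 log₁₀(0.15695) = -16.08 dB
∠(j26.1 + 13.3) = arctan(26.1/13.3) = 63.00°
∠(j26.1) = 90.00°
∠H(j26.1) = − (63.00° + 90.00°) = -153.00°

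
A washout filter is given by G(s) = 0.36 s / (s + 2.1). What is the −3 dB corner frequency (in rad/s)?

2.1 rad/s

For a single-pole high-pass, the −3 dB point is at the pole: ω = 2.1 rad/s.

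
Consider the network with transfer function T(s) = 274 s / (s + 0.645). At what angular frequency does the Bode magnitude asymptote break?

0.645 rad/s

The single real pole at s = −0.645 gives a corner at ω = 0.645 rad/s.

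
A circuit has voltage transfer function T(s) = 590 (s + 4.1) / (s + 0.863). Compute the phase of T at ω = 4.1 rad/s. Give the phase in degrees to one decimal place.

∠(j4.1 + 4.1) = arctan(4.1/4.1) = 45.00°
∠(j4.1 + 0.863) = arctan(4.1/0.863) = 78.11°
∠T(j4.1) = 45.00° − 78.11° = -33.11°

-33.1°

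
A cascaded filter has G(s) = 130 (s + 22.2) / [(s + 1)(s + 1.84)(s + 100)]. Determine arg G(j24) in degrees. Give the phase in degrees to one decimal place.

∠(j24 + 22.2) = arctan(24/22.2) = 47.23°
∠(j24 + 1) = arctan(24/1) = 87.61°
∠(j24 + 1.84) = arctan(24/1.84) = 85.62°
∠(j24 + 100) = arctan(24/100) = 13.50°
∠G(j24) = 47.23° − (87.61° + 85.62° + 13.50°) = -139.49°

-139.5 deg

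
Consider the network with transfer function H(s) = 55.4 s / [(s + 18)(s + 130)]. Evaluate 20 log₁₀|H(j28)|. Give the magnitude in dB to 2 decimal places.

-9.11 dB

|j28| = 28
|j28 + 18| = √(28² + 18²) = 33.29
|j28 + 130| = √(28² + 130²) = 133
|H(j28)| = 55.4 × 28 / (33.29 × 133) = 0.35044
20 log₁₀(0.35044) = -9.108 dB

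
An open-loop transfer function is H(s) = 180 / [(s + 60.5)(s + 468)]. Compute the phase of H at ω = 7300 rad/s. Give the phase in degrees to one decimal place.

∠(j7300 + 60.5) = arctan(7300/60.5) = 89.53°
∠(j7300 + 468) = arctan(7300/468) = 86.33°
∠H(j7300) = − (89.53° + 86.33°) = -175.86°

-175.9°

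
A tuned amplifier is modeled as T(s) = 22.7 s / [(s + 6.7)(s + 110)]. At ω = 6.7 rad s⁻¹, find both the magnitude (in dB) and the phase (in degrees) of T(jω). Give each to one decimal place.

|j6.7| = 6.7
|j6.7 + 6.7| = √(6.7² + 6.7²) = 9.475
|j6.7 + 110| = √(6.7² + 110²) = 110.2
|T(j6.7)| = 22.7 × 6.7 / (9.475 × 110.2) = 0.14565
20 log₁₀(0.14565) = -16.73 dB
∠(j6.7) = 90.00°
∠(j6.7 + 6.7) = arctan(6.7/6.7) = 45.00°
∠(j6.7 + 110) = arctan(6.7/110) = 3.49°
∠T(j6.7) = 90.00° − (45.00° + 3.49°) = 41.51°

|T| = -16.7 dB, ∠T = 41.5°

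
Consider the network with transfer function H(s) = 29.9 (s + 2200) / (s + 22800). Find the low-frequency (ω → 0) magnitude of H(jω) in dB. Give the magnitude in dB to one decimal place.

H(0) = 29.9 × 2200 / 22800 = 2.8851
20 log₁₀(2.8851) = 9.20 dB

9.2 dB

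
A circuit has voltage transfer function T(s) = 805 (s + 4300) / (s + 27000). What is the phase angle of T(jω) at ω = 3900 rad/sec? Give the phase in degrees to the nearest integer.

34°

∠(j3900 + 4300) = arctan(3900/4300) = 42.21°
∠(j3900 + 27000) = arctan(3900/27000) = 8.22°
∠T(j3900) = 42.21° − 8.22° = 33.99°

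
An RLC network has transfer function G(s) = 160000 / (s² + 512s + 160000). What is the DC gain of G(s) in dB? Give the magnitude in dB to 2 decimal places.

G(0) = 160000 / 160000 = 1
20 log₁₀(1) = 0.000 dB

0.00 dB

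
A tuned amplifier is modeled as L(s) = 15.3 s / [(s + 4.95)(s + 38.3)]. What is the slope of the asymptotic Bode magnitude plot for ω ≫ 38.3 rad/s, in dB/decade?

-20 dB/decade

With 1 zero and 2 poles, the high-frequency asymptotic slope is 20 × (1 − 2) = -20 dB/decade.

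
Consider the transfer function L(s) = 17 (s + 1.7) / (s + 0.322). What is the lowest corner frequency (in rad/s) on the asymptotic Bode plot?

0.322 rad/s

Break frequencies occur at each pole and zero magnitude: 0.322 rad/s, 1.7 rad/s.
The lowest is 0.322 rad/s.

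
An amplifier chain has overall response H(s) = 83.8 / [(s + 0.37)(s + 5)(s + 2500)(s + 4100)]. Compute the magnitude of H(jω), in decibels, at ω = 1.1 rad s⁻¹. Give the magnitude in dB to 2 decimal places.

-117.23 dB

|j1.1 + 0.37| = √(1.1² + 0.37²) = 1.161
|j1.1 + 5| = √(1.1² + 5²) = 5.12
|j1.1 + 2500| = √(1.1² + 2500²) = 2500
|j1.1 + 4100| = √(1.1² + 4100²) = 4100
|H(j1.1)| = 83.8 / (1.161 × 5.12 × 2500 × 4100) = 1.376e-06
20 log₁₀(1.376e-06) = -117.228 dB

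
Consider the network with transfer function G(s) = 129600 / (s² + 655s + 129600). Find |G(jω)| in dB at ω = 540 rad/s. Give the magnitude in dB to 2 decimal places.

-9.55 dB

|(j540)² + 655(j540) + 129600| = |-1.62e+05 + j3.537e+05| = 3.89e+05
|G(j540)| = 129600 / 3.89e+05 = 0.33313
20 log₁₀(0.33313) = -9.548 dB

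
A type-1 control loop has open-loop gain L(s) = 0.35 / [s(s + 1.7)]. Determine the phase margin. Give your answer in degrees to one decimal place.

83.1°

Gain crossover: |L(jω)| = 1 at ω ≈ 0.204 rad/sec.
∠L(j0.204) = −90° − arctan(0.204/1.7) ≈ -96.86°
PM = 180° + (-96.86°) = 83.14°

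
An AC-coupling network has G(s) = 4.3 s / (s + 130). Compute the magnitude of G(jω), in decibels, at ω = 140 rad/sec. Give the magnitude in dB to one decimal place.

10.0 dB

|j140| = 140
|j140 + 130| = √(140² + 130²) = 191
|G(j140)| = 4.3 × 140 / 191 = 3.151
20 log₁₀(3.151) = 9.97 dB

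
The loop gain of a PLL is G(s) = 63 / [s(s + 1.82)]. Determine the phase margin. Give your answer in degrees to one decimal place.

13.1°

Gain crossover: |G(jω)| = 1 at ω ≈ 7.83 rad/s.
∠G(j7.83) = −90° − arctan(7.83/1.82) ≈ -166.92°
PM = 180° + (-166.92°) = 13.08°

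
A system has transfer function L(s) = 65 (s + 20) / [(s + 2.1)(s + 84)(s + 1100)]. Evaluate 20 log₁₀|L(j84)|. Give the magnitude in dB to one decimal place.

-65.9 dB

|j84 + 20| = √(84² + 20²) = 86.35
|j84 + 2.1| = √(84² + 2.1²) = 84.03
|j84 + 84| = √(84² + 84²) = 118.8
|j84 + 1100| = √(84² + 1100²) = 1103
|L(j84)| = 65 × 86.35 / (84.03 × 118.8 × 1103) = 0.00050968
20 log₁₀(0.00050968) = -65.85 dB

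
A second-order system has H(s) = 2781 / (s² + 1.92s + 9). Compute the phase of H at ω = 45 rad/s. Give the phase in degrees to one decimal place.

-177.5 deg

∠[(j45)² + 1.92(j45) + 9] = ∠[-2016 + j86.4] = 177.55°
∠H(j45) = −177.55° = -177.55°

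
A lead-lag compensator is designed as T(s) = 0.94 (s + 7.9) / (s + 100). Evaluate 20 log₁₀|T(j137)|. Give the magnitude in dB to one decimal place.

-2.4 dB

|j137 + 7.9| = √(137² + 7.9²) = 137.2
|j137 + 100| = √(137² + 100²) = 169.6
|T(j137)| = 0.94 × 137.2 / 169.6 = 0.76051
20 log₁₀(0.76051) = -2.38 dB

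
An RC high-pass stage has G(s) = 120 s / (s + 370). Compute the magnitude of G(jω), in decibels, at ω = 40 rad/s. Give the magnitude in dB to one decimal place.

|j40| = 40
|j40 + 370| = √(40² + 370²) = 372.2
|G(j40)| = 120 × 40 / 372.2 = 12.898
20 log₁₀(12.898) = 22.21 dB

22.2 dB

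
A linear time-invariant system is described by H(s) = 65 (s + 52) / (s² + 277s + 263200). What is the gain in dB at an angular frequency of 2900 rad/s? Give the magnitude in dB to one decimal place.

-32.8 dB

|j2900 + 52| = √(2900² + 52²) = 2900
|(j2900)² + 277(j2900) + 263200| = |-8.1468e+06 + j8.033e+05| = 8.186e+06
|H(j2900)| = 65 × 2900 / 8.186e+06 = 0.02303
20 log₁₀(0.02303) = -32.75 dB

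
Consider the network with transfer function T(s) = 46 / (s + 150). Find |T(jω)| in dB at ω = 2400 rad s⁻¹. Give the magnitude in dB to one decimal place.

-34.4 dB

|j2400 + 150| = √(2400² + 150²) = 2405
|T(j2400)| = 46 / 2405 = 0.019129
20 log₁₀(0.019129) = -34.37 dB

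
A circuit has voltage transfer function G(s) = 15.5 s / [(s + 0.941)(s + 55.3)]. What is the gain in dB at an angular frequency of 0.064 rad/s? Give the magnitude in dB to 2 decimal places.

-34.42 dB

|j0.064| = 0.064
|j0.064 + 0.941| = √(0.064² + 0.941²) = 0.9432
|j0.064 + 55.3| = √(0.064² + 55.3²) = 55.3
|G(j0.064)| = 15.5 × 0.064 / (0.9432 × 55.3) = 0.019019
20 log₁₀(0.019019) = -34.416 dB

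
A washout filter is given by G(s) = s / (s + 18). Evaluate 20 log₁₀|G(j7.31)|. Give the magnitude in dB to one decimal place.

-8.5 dB

|j7.31| = 7.31
|j7.31 + 18| = √(7.31² + 18²) = 19.43
|G(j7.31)| = 1 × 7.31 / 19.43 = 0.37627
20 log₁₀(0.37627) = -8.49 dB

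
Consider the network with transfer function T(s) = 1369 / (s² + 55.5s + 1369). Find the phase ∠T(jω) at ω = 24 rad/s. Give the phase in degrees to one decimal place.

-59.2°

∠[(j24)² + 55.5(j24) + 1369] = ∠[793 + j1332] = 59.23°
∠T(j24) = −59.23° = -59.23°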